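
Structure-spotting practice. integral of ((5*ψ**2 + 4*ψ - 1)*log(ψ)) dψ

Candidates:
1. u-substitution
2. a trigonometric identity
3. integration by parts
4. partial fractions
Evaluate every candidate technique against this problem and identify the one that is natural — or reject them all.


Method: integration by parts — the logarithm log(ψ) has no power-rule antiderivative to read off directly, but its derivative is algebraic — so differentiate log(ψ) and integrate the polynomial factor 5*ψ**2 + 4*ψ - 1.
- u-substitution — no subexpression of the integrand pairs with its own derivative as a factor — individual terms may offer their own substitutions, but any change of variable covering the whole integral would have to be constructed from outside the expression.
- a trigonometric identity: no sine or cosine appears, so there is nothing for a trigonometric identity to act on.
- integration by parts: applicable, and directly so.
- partial fractions: the expression is not a ratio of polynomials that decomposes further.


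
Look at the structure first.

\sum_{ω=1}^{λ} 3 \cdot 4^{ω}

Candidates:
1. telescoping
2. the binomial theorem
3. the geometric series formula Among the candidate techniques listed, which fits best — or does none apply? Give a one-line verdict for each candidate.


Method: the geometric series formula — each summand is the previous one scaled by 4; that constant multiplier is itself the geometric structure.
- telescoping: the summand is not presented as a shifted difference — a telescoping rewrite may exist, but the displayed structure does not offer one.
- the binomial theorem — the summand does not match any term pattern of an expanded binomial power.
- the geometric series formula: applicable, and directly so.


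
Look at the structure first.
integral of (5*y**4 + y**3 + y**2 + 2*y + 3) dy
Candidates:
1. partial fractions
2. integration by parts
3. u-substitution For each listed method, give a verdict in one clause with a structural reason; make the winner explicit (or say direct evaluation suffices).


Technique: no special technique — nothing composite, nothing rational, nothing trigonometric — each constant-multiple power of y integrates by the power rule alone.
- partial fractions — the expression is not a ratio of polynomials that decomposes further.
- integration by parts: parts would only shuffle a directly integrable integrand.
- u-substitution — no substitution does more than relabel what direct integration already handles.


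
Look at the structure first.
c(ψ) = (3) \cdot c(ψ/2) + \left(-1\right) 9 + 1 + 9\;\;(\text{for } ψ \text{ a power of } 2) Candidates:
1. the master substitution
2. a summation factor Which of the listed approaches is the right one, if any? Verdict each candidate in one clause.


Diagnosis: the master substitution — the argument contracts 2-fold per step: reindex ψ exponentially and solve the linear recurrence in the new index.
- the master substitution: applicable, and directly so.
- a summation factor: a divided-index call is outside the fixed-shift first-order family a summation factor normalizes.


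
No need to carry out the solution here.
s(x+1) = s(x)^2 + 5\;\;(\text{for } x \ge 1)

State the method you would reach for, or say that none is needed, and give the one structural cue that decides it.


Technique: no special technique — the unknown enters the rule nonlinearly, not as a weighted sum — no linear method is even well-posed.


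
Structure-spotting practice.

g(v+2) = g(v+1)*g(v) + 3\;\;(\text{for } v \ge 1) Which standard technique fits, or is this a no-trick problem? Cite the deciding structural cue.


Technique: no special technique — a nonlinear dependence on earlier terms breaks linearity, and with it every superposition-based closed form.


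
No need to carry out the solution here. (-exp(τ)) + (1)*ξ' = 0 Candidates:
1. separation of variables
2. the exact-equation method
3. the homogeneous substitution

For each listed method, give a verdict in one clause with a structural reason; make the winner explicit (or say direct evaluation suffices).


Verdict: no special technique — with ξ absent the equation is not coupled at all: direct integration in τ.
- separation of variables — with no unknown in the slope, separating variables is a formality — the equation integrates directly.
- the exact-equation method — no dependence on the unknown anywhere: exactness is a label without content here.
- the homogeneous substitution: the slope changes under joint rescaling, failing the degree-zero test.


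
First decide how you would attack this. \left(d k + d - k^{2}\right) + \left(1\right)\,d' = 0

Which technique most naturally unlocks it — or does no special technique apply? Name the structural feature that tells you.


Verdict: a linear integrating factor — the unknown enters only to the first power against a nonzero forcing term — the integrating-factor template applies directly.


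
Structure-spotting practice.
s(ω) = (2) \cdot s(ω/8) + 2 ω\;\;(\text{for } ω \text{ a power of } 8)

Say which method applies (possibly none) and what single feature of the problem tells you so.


Diagnosis: the master substitution — the argument contracts 8-fold per step: reindex ω exponentially and solve the linear recurrence in the new index.


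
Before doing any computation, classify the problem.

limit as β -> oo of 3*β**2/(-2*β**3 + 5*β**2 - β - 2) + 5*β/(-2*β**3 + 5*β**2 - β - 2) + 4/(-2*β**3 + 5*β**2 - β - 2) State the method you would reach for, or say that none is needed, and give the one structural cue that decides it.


Best approach: dominant-term comparison — divide through by the highest power of β; every lower-order term dies and the dominant terms decide the limit. Differentiating the expression as a single quotient would eventually settle it as well; matching dominant growth settles it immediately.


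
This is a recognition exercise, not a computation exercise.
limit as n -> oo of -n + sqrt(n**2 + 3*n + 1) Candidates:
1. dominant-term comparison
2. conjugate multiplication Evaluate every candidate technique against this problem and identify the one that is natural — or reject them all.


Method: conjugate multiplication — this difference gives up after one conjugate multiplication — the radical structure cancels against its conjugate.
- dominant-term comparison — no dominant power emerges to decide the limit by degree comparison.
- conjugate multiplication — applies; the problem has the shape this method handles.


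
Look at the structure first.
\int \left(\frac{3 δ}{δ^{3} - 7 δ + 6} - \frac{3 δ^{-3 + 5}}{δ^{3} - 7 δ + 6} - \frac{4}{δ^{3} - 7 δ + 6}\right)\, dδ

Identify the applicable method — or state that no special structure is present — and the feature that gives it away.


Verdict: partial fractions — with δ^{3} - 7 δ + 6 factorable and the degree on top strictly smaller, simple-fraction decomposition is immediate.


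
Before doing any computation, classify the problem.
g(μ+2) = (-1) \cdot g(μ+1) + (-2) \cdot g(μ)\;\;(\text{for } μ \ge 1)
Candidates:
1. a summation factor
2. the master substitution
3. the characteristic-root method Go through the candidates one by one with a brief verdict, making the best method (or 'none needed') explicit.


Verdict: the characteristic-root method — try a geometric ansatz r^μ: constant coefficients turn the recurrence into one polynomial equation in r.
- a summation factor: the recurrence reaches back more than one step, outside the first-order family a summation factor normalizes.
- the master substitution: there is no divide-the-index recursive argument.
- the characteristic-root method: a fit — the right tool for this form.


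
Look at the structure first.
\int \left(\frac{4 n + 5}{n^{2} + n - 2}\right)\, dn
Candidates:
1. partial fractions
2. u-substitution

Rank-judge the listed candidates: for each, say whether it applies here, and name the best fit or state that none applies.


Method: partial fractions — the integrand is a proper rational function and its denominator n^{2} + n - 2 factors into distinct pieces, so it splits into simple fractions.
- partial fractions: yes, a natural case for it.
- u-substitution: no subexpression of the integrand serves as a whole-integral substitution inner — individual terms may offer their own, but none carries its derivative as a factor of the full integrand; a working change of variable would have to be constructed from outside the expression.


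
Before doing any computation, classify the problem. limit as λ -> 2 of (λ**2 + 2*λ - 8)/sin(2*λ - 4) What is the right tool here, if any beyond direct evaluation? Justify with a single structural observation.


Technique: l'Hôpital's rule (0/0) — substituting 2 gives 0 over 0; differentiate top and bottom once and re-evaluate. One could equally expand both pieces locally and compare leading terms; the rule does that in one stroke.


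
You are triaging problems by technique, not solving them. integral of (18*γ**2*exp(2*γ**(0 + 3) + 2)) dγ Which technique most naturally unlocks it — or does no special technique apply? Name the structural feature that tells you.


Verdict: u-substitution — read it as f(2*γ**(0 + 3) + 2) times a constant multiple of d(2*γ**(0 + 3) + 2): one substitution, u = 2*γ**(0 + 3) + 2, finishes it.


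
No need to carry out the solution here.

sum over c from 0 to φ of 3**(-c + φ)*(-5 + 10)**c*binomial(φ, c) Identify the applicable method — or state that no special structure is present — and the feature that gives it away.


Technique: the binomial theorem — the summand is term c of a binomial expansion in (-5 + 10) and 3; the whole sum is a single power.


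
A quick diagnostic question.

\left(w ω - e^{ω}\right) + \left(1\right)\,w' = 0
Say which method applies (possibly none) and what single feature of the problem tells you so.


Method: a linear integrating factor — linear in the unknown with genuine forcing: multiply through by the exponential of the integrated coefficient and the left side closes into one derivative.


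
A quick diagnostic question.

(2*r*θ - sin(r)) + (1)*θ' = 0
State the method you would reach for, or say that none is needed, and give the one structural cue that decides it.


Best approach: a linear integrating factor — the unknown enters only to the first power against a nonzero forcing term — the integrating-factor template applies directly.


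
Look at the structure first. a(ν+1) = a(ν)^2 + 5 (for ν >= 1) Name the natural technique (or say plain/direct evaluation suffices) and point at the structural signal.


Verdict: no special technique — once the recursion is nonlinear, characteristic roots, master substitutions, and summation factors are all off the table.


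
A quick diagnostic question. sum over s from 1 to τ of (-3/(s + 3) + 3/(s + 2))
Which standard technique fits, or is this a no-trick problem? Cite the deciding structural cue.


Best approach: telescoping — a difference of consecutive values of one function (3/(s + 2) at one index and the next) — telescoping by construction.


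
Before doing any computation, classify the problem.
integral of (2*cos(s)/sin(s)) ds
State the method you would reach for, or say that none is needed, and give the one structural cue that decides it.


Technique: u-substitution — spotting that 2*cos(s) is a constant multiple of the derivative of sin(s) is the key observation — substitute u = sin(s) and the integral becomes one-dimensional in u.


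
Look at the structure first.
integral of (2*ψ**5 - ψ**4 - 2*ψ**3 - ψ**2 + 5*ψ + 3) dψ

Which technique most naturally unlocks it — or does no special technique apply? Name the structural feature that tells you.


Verdict: no special technique — scan for structure and find none: constant multiples of powers of ψ, integrate directly.


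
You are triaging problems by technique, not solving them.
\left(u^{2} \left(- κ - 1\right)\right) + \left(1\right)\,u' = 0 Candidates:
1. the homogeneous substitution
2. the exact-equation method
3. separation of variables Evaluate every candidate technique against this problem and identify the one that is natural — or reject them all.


Best approach: separation of variables — separating collects all u-dependence with the derivative and leaves all κ-dependence opposite: variables separate.
- the homogeneous substitution — rescaling both variables together changes the slope, so no ratio substitution collapses it.
- the exact-equation method: no potential function has this form as its differential, as written.
- separation of variables: applicable, and directly so.


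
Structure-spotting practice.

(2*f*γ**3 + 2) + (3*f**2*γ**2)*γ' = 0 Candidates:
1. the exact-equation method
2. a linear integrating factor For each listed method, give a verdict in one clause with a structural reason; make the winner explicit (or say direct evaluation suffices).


Method: the exact-equation method — the cross partial derivatives of 2*f*γ**3 + 2 and 3*f**2*γ**2 agree, so the left side is the total differential of one potential in f and γ.
- the exact-equation method — applicable, and directly so.
- a linear integrating factor — the unknown enters nonlinearly (through a power, a denominator, or a transcendental function), which the linear integrating-factor recipe cannot absorb as-is — any repair would come from a preliminary substitution, not the factor.


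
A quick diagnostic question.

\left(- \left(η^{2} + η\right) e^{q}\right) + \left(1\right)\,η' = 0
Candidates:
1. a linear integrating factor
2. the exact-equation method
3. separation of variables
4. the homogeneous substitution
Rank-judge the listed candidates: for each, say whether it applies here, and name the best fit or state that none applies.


Diagnosis: separation of variables — all dependence on the two variables factors apart, the defining separable shape. Rearranged, this also fits the Bernoulli template directly; separation reads the product structure as given.
- a linear integrating factor — the unknown enters nonlinearly (through a power, a denominator, or a transcendental function), which the linear integrating-factor recipe cannot absorb as-is — any repair would come from a preliminary substitution, not the factor.
- the exact-equation method: the cross partial derivatives disagree, so no single potential exists.
- separation of variables: yes — fits the structure here.
- the homogeneous substitution — solved for the derivative, the right side changes under joint scaling of the two variables.


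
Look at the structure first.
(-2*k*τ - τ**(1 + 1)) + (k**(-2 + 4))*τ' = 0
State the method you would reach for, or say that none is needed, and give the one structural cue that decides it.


Diagnosis: the homogeneous substitution — the slope is degree-zero homogeneous: the ratio substitution v = τ/k collapses it. Rearranged, this also fits the Bernoulli template directly; the homogeneous substitution reads the structure without the rearrangement.


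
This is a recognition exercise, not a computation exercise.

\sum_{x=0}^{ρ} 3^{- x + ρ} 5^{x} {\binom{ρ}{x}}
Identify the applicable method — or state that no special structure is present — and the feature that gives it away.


Verdict: the binomial theorem — the summand is term x of a binomial expansion in 5 and 3; the whole sum is a single power.


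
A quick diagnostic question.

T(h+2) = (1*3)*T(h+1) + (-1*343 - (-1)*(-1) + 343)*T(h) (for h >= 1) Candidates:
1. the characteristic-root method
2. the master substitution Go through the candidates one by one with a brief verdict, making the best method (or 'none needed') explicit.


Method: the characteristic-root method — linear, homogeneous, constant coefficients: solutions of the form r^h exist — find the roots of the characteristic polynomial.
- the characteristic-root method: yes — fits the structure here.
- the master substitution: with no divided-index recursive call, reindexing by powers of a base buys nothing.


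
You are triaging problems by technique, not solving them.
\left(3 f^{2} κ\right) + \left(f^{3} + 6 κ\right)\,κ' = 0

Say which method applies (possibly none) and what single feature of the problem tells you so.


Best approach: the exact-equation method — because the two cross partials coincide, the form is conservative as written — recover its potential in (f, κ).


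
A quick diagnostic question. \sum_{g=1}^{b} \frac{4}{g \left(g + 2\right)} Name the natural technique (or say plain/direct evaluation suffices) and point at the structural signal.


Technique: telescoping — the denominator's roots in \frac{4}{g \left(g + 2\right)} sit an integer apart: decomposition produces a self-cancelling chain.


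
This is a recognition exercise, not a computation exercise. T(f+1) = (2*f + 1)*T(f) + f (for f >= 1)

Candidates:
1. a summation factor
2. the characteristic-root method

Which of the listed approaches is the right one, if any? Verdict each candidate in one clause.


Technique: a summation factor — rescale the sequence by the product of the weights 2*f + 1 so far — the recurrence collapses to a plain running sum.
- a summation factor — yes, a natural case for it.
- the characteristic-root method: the coefficients change with the index, which the root method cannot absorb.


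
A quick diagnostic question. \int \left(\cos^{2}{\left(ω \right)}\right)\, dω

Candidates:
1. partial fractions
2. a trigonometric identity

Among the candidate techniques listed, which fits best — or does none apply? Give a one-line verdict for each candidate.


Technique: a trigonometric identity — the even exponent on \cos^{2}{\left(ω \right)} signals one move: rewrite via cos of the doubled angle.
- partial fractions — there is no rational-function structure to decompose.
- a trigonometric identity — yes — fits the structure here.


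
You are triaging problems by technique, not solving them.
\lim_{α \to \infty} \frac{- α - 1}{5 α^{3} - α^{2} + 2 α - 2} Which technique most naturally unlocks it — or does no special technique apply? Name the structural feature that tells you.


Best approach: dominant-term comparison — as α grows, only the highest-degree terms matter — compare leading terms and read the limit off. As a single quotient, the ∞/∞ shape would yield to repeated differentiation as well — the growth comparison gets there in one look.


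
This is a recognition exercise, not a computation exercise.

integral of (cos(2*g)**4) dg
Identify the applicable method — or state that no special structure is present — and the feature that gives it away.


Diagnosis: a trigonometric identity — cos(2*g)**4 is an even power — the power-reduction identity rewrites it into first-degree cosines.


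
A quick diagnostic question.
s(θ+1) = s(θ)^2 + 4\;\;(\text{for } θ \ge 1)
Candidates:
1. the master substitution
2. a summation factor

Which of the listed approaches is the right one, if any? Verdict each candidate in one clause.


Diagnosis: no special technique — the update rule curves (it is not linear in the unknown sequence), so no superposition-based closed form attaches — iterate or study it directly.
- the master substitution: with no divided-index recursive call, reindexing by powers of a base buys nothing.
- a summation factor — the recursion is nonlinear — outside the first-order linear family a summation factor addresses.


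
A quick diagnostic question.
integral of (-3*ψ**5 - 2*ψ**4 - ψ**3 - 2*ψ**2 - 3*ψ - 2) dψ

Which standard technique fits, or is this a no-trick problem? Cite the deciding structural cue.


Technique: no special technique — a term-by-term power-rule job in ψ; no substitution or rearrangement earns its keep here.


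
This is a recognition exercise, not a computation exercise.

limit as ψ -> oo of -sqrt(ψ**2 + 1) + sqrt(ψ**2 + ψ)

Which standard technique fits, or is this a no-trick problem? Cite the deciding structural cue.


Best approach: conjugate multiplication — the ∞ − ∞ radical form is the exact trigger for the conjugate maneuver.


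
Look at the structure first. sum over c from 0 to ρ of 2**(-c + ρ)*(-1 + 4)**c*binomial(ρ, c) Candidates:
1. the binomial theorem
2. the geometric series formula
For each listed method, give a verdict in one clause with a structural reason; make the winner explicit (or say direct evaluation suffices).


Technique: the binomial theorem — the binomial coefficients weight matched powers of (-1 + 4) and 2, which is exactly the expansion of a binomial power.
- the binomial theorem — yes, a natural case for it.
- the geometric series formula: the term-to-term ratio changes with the index, so the geometric formula cannot close it.


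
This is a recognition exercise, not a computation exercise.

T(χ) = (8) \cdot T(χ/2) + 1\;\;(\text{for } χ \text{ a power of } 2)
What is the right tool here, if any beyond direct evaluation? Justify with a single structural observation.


Method: the master substitution — the argument contracts 2-fold per step: reindex χ exponentially and solve the linear recurrence in the new index.


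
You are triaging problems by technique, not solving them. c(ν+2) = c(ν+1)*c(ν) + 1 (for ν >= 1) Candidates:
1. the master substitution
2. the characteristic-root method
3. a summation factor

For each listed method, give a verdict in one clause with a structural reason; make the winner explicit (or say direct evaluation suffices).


Method: no special technique — a nonlinear dependence on earlier terms breaks linearity, and with it every superposition-based closed form.
- the master substitution: the recursion shifts the index rather than dividing it.
- the characteristic-root method — nonlinearity rules out exponential-mode superposition from the start.
- a summation factor: the recursion is nonlinear — outside the first-order linear family a summation factor addresses.


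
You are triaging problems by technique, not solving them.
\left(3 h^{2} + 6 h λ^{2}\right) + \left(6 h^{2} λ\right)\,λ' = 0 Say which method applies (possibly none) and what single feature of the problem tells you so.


Best approach: the exact-equation method — equality of cross partials is the green light — assemble the potential function term by term.


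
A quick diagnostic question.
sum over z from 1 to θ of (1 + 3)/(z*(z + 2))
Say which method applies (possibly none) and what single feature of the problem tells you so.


Best approach: telescoping — the denominator's roots in (1 + 3)/(z*(z + 2)) sit an integer apart: decomposition produces a self-cancelling chain.


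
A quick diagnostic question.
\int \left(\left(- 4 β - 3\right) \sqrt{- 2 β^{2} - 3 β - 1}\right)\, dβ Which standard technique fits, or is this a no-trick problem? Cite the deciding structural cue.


Diagnosis: u-substitution — collected, the integrand has one factor that is, up to a constant, the derivative of an inner expression the rest depends on — substitute for that inner expression.


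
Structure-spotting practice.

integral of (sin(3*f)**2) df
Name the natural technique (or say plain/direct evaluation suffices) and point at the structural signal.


Diagnosis: a trigonometric identity — sin(3*f)**2 is the textbook power-reduction case — identities first, antiderivatives second.


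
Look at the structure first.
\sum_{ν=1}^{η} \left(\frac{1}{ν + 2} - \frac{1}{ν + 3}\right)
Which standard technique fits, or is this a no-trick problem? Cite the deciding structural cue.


Verdict: telescoping — this sum is a zipper: each term contributes \frac{1}{ν + 2} and removes the next index's value, which the following term puts back, closing term by term.


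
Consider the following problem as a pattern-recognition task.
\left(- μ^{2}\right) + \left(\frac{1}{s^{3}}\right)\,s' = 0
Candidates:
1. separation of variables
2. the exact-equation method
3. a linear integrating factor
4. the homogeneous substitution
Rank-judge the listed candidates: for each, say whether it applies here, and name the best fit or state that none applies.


Best approach: separation of variables — one side of the product carries the independent variable, the other the unknown — the textbook separation shape.
- separation of variables — yes, a natural case for it.
- the exact-equation method: with no real cross-dependence between the variables, the exact-equation machinery is a detour rather than the natural reading.
- a linear integrating factor — the unknown enters nonlinearly (through a power, a denominator, or a transcendental function), which the linear integrating-factor recipe cannot absorb as-is — any repair would come from a preliminary substitution, not the factor.
- the homogeneous substitution — the slope is not a function of the ratio of the variables alone.


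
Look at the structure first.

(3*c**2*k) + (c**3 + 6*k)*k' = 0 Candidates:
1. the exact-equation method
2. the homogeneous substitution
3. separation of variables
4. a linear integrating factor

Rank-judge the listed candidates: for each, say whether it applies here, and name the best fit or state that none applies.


Diagnosis: the exact-equation method — because the two cross partials coincide, the form is conservative as written — recover its potential in (c, k).
- the exact-equation method — applies; the problem has the shape this method handles.
- the homogeneous substitution — the slope is not a function of the ratio of the variables alone.
- separation of variables: no algebra isolates the independent variable on one side and the unknown on the other.
- a linear integrating factor — the unknown enters nonlinearly (through a power, a denominator, or a transcendental function), which the linear integrating-factor recipe cannot absorb as-is — any repair would come from a preliminary substitution, not the factor.


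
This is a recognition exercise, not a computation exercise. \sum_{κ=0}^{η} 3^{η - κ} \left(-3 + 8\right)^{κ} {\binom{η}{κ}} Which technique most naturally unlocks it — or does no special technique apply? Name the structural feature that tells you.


Verdict: the binomial theorem — the summand is term κ of a binomial expansion in (-3 + 8) and 3; the whole sum is a single power.


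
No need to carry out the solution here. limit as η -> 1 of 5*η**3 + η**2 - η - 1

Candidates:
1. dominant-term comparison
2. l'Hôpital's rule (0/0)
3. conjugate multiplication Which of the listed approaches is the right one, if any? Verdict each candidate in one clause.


Diagnosis: no special technique — the expression is continuous at the evaluation point — substitute directly; no indeterminate form appears.
- dominant-term comparison: this limit is not decided by comparing polynomial growth at infinity.
- l'Hôpital's rule (0/0): substituting the point gives a finite value outright — there is no indeterminate clash to repair.
- conjugate multiplication: the conjugate move applies to radical differences, which this is not.


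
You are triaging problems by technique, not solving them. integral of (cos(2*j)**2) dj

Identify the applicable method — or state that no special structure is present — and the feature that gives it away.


Verdict: a trigonometric identity — the even trigonometric power cos(2*j)**2 reduces by a double-angle identity before any integration is attempted.


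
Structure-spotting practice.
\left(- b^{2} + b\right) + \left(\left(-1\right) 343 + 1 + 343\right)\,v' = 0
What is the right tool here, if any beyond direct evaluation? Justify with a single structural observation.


Method: no special technique — with v absent the equation is not coupled at all: direct integration in b.


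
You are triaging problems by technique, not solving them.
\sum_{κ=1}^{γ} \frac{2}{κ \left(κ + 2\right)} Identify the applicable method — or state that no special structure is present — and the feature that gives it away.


Method: telescoping — \frac{2}{κ \left(κ + 2\right)} hides a difference of shifted reciprocals — decompose it and the middle of the sum vanishes.


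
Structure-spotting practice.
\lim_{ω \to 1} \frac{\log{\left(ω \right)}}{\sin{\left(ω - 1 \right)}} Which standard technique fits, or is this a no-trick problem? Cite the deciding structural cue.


Technique: l'Hôpital's rule (0/0) — both numerator and denominator vanish at 1: the genuine 0/0 indeterminate that l'Hôpital exists for. Expanding numerator and denominator to first order gives the same value — the rule automates exactly that.


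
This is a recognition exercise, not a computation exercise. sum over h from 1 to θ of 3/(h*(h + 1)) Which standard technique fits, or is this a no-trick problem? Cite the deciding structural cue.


Diagnosis: telescoping — 3/(h*(h + 1)) decomposes into shift-paired simple fractions; the series telescopes to finitely many boundary pieces.


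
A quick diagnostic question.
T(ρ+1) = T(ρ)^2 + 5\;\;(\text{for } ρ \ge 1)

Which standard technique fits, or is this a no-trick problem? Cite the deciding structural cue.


Technique: no special technique — the recurrence is nonlinear in the sequence terms; no linear-recurrence method fits it as written — one iterates or studies it directly.


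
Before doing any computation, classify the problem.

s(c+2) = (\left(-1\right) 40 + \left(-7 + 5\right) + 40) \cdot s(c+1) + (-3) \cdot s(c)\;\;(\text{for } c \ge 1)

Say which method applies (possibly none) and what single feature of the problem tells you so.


Diagnosis: the characteristic-root method — no index-dependence in the weights and nothing inhomogeneous: classic characteristic-equation setup.


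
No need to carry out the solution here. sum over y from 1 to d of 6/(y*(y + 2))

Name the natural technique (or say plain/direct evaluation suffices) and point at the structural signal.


Method: telescoping — the denominator's roots in 6/(y*(y + 2)) sit an integer apart: decomposition produces a self-cancelling chain.


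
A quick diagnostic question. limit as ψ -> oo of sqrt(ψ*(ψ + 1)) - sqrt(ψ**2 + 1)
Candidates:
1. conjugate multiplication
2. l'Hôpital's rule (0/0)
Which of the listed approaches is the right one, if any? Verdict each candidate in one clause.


Best approach: conjugate multiplication — both pieces blow up but their difference is finite; the conjugate trick rationalizes sqrt(ψ*(ψ + 1)) - sqrt(ψ**2 + 1).
- conjugate multiplication: yes — fits the structure here.
- l'Hôpital's rule (0/0): no quotient structure at all: the clash is ∞ minus ∞, which rationalizing converts into a tractable ratio.


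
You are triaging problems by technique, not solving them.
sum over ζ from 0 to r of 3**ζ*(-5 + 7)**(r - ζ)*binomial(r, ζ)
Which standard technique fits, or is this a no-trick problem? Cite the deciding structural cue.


Diagnosis: the binomial theorem — the binomial coefficients weight matched powers of 3 and (-5 + 7), which is exactly the expansion of a binomial power.


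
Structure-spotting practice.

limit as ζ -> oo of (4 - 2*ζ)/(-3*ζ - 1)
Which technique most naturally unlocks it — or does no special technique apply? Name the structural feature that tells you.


Diagnosis: dominant-term comparison — divide through by the highest power of ζ; every lower-order term dies and the dominant terms decide the limit. As a single quotient, the ∞/∞ shape would yield to repeated differentiation as well — the growth comparison gets there in one look.


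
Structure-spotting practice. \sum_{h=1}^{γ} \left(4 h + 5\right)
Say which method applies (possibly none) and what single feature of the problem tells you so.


Best approach: no special technique — recognize the absence of structure: constant-multiple powers of h summed plainly, no special method required.


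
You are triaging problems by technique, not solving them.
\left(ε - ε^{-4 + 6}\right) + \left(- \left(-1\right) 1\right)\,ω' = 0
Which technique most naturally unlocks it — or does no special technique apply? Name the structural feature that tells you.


Method: no special technique — with ω absent the equation is not coupled at all: direct integration in ε.


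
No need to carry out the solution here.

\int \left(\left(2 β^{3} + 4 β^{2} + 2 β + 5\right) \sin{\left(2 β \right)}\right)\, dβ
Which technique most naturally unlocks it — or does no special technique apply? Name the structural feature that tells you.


Technique: integration by parts — differentiate 2 β^{3} + 4 β^{2} + 2 β + 5, integrate \sin{\left(2 β \right)}: each pass lowers the polynomial degree, so parts terminates.


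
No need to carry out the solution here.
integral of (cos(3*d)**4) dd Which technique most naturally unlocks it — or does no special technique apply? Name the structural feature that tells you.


Diagnosis: a trigonometric identity — the even trigonometric power cos(3*d)**4 reduces by a double-angle identity before any integration is attempted.


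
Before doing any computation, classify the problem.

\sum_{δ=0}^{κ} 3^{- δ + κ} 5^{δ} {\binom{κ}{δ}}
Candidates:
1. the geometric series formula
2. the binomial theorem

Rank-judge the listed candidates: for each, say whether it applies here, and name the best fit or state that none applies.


Diagnosis: the binomial theorem — binomial coefficients against complementary powers of 5 and 3: recognize the binomial expansion and resum.
- the geometric series formula — consecutive terms are not related by a fixed multiplier.
- the binomial theorem — applies; the problem has the shape this method handles.


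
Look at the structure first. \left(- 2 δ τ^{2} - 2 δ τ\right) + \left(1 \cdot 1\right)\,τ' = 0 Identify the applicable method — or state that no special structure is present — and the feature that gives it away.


Diagnosis: separation of variables — one side of the product carries the independent variable, the other the unknown — the textbook separation shape. Rearranged, this also fits the Bernoulli template directly; separation reads the product structure as given.


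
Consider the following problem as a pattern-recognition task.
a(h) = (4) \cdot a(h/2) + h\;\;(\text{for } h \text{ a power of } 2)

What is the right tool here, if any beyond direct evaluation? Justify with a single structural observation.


Technique: the master substitution — the argument shrinks by the factor 2, so measure the index on a logarithmic scale and the recursion becomes a shift.


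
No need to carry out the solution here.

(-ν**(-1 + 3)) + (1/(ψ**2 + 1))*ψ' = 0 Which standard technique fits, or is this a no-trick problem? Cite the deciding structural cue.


Best approach: separation of variables — solved for the derivative, the right side factors as ν**(-1 + 3) times ψ**2 + 1 — all ν-dependence separates from all ψ-dependence. The cross-partial test also passes here (vacuously, each side single-variable); the potential-function route would work, separation is simply more immediate.


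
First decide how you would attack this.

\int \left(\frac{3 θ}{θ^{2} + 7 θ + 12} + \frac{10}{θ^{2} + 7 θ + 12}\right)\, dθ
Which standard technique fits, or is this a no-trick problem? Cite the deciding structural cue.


Diagnosis: partial fractions — a proper rational integrand whose denominator splits into simpler factors — decompose into partial fractions first.


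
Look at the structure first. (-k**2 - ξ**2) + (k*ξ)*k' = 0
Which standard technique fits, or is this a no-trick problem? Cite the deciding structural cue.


Method: the homogeneous substitution — solved for the derivative, the right side is unchanged under scaling ξ and k together — it depends only on the ratio k/ξ, so substitute a single ratio variable. Rearranged, this also fits the Bernoulli template directly; the homogeneous substitution reads the structure without the rearrangement.


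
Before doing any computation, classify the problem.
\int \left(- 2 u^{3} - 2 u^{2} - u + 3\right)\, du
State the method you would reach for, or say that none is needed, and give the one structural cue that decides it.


Method: no special technique — nothing composite, nothing rational, nothing trigonometric — each constant-multiple power of u integrates by the power rule alone.


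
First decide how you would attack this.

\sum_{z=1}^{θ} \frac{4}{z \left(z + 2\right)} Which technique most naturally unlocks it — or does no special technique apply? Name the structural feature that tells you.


Verdict: telescoping — poles of \frac{4}{z \left(z + 2\right)} differ by an integer, the telltale of a telescoping partial-fraction sum.


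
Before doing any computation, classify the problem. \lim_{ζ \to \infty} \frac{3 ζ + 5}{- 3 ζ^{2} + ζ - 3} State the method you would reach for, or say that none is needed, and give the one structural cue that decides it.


Best approach: dominant-term comparison — as ζ grows, only the highest-degree terms matter — compare leading terms and read the limit off. As a single quotient, the ∞/∞ shape would yield to repeated differentiation as well — the growth comparison gets there in one look.


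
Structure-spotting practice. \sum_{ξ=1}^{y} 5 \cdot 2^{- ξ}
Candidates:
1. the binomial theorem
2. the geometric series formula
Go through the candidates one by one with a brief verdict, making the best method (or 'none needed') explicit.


Diagnosis: the geometric series formula — consecutive terms stand in a fixed index-free ratio — the geometric sum formula closes it.
- the binomial theorem: no binomial coefficients pair with matched powers.
- the geometric series formula: a fit — the right tool for this form.


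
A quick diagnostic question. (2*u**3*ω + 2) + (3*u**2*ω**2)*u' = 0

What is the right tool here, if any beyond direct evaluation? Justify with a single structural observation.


Verdict: the exact-equation method — 2*u**3*ω + 2 and 3*u**2*ω**2 pass the exactness check on the nose, so no integrating factor in ω or u is needed at all.


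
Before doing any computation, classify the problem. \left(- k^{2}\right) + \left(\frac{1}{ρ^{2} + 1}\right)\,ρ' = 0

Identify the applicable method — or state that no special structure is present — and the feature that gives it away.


Best approach: separation of variables — separating collects all ρ-dependence with the derivative and leaves all k-dependence opposite: variables separate. The equation is exact as it stands too — a potential function exists — though separation reads the split structure directly.


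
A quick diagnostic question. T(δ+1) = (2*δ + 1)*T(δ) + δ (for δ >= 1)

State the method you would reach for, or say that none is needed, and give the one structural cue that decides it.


Method: a summation factor — it is first-order linear but the coefficient 2*δ + 1 depends on the index, so multiply through by a summation factor to telescope it.


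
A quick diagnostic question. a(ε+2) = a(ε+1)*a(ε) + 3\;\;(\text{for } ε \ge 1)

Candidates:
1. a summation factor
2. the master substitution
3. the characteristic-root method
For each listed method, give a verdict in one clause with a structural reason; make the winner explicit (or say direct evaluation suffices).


Diagnosis: no special technique — the unknown sequence enters the update nonlinearly, so no linear method fits the recurrence as written — direct iteration remains.
- a summation factor: the recursion is nonlinear — outside the first-order linear family a summation factor addresses.
- the master substitution: the recursion shifts the index rather than dividing it.
- the characteristic-root method — the recursion is nonlinear in the sequence values, so no linear-modes ansatz applies.
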